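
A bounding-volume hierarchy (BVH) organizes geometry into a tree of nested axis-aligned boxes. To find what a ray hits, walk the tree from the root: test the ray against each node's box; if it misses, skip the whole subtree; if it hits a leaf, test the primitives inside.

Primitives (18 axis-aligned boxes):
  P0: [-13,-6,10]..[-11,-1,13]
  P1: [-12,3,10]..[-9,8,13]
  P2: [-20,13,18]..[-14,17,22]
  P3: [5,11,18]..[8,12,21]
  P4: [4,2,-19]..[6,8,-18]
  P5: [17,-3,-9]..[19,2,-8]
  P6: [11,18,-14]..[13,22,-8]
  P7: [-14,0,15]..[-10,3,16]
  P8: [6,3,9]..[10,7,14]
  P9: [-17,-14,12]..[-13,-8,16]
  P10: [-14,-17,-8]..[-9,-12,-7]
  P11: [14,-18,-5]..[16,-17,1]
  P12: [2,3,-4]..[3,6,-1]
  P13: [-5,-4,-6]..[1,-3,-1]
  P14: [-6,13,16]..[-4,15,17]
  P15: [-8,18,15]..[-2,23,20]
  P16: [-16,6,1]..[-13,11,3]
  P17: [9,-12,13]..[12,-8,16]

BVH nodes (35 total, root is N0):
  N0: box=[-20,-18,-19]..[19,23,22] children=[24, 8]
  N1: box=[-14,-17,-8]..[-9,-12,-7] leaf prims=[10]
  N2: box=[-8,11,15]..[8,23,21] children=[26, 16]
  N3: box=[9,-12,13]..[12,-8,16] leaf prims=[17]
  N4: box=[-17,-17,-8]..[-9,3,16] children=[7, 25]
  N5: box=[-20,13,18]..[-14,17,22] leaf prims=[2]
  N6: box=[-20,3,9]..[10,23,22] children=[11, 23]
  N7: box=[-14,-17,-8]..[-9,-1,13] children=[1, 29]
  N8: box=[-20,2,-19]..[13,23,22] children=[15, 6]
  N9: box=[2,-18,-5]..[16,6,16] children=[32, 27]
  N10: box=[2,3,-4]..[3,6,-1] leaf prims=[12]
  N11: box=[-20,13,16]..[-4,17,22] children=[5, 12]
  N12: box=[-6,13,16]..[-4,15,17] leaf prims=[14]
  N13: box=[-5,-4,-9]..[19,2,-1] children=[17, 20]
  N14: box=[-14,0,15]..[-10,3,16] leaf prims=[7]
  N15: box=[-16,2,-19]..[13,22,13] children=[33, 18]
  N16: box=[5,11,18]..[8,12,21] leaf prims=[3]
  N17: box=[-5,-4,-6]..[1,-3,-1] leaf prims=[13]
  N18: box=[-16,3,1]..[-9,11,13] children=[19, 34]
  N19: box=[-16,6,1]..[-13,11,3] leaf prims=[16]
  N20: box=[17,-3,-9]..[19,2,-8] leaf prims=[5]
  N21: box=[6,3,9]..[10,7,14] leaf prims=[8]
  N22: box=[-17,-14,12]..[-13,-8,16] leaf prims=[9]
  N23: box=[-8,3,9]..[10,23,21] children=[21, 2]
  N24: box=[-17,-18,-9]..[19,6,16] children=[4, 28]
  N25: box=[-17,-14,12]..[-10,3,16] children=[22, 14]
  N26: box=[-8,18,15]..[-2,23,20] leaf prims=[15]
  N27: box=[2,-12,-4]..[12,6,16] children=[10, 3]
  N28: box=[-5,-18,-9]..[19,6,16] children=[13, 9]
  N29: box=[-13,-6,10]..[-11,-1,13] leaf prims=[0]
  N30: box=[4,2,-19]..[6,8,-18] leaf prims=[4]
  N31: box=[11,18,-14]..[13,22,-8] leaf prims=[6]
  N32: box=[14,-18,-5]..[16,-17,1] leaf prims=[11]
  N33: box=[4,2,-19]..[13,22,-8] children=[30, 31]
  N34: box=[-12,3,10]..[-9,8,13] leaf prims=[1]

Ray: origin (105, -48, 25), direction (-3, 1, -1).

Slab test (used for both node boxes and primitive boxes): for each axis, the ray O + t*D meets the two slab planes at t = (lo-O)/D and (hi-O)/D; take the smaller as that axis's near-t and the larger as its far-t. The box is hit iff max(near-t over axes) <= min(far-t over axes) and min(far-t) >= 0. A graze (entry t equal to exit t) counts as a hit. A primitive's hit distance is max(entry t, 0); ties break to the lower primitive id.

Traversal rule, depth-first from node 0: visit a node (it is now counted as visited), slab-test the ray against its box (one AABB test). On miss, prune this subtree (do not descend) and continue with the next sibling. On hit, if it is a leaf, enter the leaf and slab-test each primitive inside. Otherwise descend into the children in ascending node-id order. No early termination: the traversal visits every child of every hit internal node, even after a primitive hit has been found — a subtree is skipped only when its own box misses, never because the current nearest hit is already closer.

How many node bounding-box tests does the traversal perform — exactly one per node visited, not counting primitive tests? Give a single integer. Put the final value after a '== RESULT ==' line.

Trace the traversal:
N0 x:[86/3,125/3] y:[30,71] z:[3,44] -> hit [30,125/3], descend [8, 24]
  N8 x:[92/3,125/3] y:[50,71] z:[3,44] -> miss, prune
  N24 x:[86/3,122/3] y:[30,54] z:[9,34] -> hit [30,34], descend [4, 28]
    N4 x:[38,122/3] y:[31,51] z:[9,33] -> miss, prune
    N28 x:[86/3,110/3] y:[30,54] z:[9,34] -> hit [30,34], descend [9, 13]
      N9 x:[89/3,103/3] y:[30,54] z:[9,30] -> hit [30,30], descend [27, 32]
        N27 x:[31,103/3] y:[36,54] z:[9,29] -> miss, prune
        N32 x:[89/3,91/3] y:[30,31] z:[24,30] -> hit [30,30] leaf, test {P11@t=30}
      N13 x:[86/3,110/3] y:[44,50] z:[26,34] -> miss, prune

order=[0, 8, 24, 4, 28, 9, 27, 32, 13]  |boxes|=9  |leaves|=1  hit=P11

== RESULT ==
9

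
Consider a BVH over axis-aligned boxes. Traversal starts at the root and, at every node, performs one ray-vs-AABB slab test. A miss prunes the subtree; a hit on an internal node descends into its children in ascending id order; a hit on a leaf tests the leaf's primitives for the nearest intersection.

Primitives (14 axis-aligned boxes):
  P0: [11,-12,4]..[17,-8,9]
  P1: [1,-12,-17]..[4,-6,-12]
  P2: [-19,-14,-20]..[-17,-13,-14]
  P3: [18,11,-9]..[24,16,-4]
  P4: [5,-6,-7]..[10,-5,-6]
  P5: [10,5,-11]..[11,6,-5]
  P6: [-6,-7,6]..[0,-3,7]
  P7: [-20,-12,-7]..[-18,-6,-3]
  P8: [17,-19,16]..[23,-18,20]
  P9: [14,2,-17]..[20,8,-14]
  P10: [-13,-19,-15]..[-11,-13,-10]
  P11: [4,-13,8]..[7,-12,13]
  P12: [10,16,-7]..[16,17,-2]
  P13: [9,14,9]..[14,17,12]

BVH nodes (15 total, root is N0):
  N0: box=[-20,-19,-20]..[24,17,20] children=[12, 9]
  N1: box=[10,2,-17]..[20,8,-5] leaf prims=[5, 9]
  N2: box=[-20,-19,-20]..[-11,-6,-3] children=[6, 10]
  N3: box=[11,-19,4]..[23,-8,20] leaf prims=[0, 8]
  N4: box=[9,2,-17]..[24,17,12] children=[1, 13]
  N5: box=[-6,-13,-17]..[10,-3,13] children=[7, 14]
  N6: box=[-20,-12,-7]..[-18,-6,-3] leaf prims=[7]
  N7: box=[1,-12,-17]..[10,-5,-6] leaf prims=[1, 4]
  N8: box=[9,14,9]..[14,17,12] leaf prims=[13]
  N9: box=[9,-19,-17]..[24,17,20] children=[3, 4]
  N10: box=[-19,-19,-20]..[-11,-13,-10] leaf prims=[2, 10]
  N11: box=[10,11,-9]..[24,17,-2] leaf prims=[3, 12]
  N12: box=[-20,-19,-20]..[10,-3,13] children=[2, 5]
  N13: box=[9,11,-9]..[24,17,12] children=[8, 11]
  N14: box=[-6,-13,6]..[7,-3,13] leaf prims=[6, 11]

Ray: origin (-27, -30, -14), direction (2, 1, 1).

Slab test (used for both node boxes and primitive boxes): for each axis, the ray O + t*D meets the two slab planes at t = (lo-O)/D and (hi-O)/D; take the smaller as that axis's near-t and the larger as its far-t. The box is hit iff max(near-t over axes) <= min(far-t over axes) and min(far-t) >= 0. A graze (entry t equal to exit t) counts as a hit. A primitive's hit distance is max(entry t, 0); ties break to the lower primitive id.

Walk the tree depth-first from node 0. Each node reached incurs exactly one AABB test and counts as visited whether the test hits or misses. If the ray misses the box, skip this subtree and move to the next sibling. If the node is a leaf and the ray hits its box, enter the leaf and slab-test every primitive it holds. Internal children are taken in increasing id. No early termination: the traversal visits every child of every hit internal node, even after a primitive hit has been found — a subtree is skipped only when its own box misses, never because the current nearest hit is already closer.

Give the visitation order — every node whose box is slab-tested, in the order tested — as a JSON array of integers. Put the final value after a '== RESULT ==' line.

Trace the traversal:
N0 x:[7/2,51/2] y:[11,47] z:[-6,34] -> hit [11,51/2], descend [9, 12]
  N9 x:[18,51/2] y:[11,47] z:[-3,34] -> hit [18,51/2], descend [3, 4]
    N3 x:[19,25] y:[11,22] z:[18,34] -> hit [19,22] leaf, test {P0@t=19, P8(miss)}
    N4 x:[18,51/2] y:[32,47] z:[-3,26] -> miss, prune
  N12 x:[7/2,37/2] y:[11,27] z:[-6,27] -> hit [11,37/2], descend [2, 5]
    N2 x:[7/2,8] y:[11,24] z:[-6,11] -> miss, prune
    N5 x:[21/2,37/2] y:[17,27] z:[-3,27] -> hit [17,37/2], descend [7, 14]
      N7 x:[14,37/2] y:[18,25] z:[-3,8] -> miss, prune
      N14 x:[21/2,17] y:[17,27] z:[20,27] -> miss, prune

Summary -> nodes [0, 9, 3, 4, 12, 2, 5, 7, 14]; box-tests=9; leaf-entries=1; first=P0

== RESULT ==
[0, 9, 3, 4, 12, 2, 5, 7, 14]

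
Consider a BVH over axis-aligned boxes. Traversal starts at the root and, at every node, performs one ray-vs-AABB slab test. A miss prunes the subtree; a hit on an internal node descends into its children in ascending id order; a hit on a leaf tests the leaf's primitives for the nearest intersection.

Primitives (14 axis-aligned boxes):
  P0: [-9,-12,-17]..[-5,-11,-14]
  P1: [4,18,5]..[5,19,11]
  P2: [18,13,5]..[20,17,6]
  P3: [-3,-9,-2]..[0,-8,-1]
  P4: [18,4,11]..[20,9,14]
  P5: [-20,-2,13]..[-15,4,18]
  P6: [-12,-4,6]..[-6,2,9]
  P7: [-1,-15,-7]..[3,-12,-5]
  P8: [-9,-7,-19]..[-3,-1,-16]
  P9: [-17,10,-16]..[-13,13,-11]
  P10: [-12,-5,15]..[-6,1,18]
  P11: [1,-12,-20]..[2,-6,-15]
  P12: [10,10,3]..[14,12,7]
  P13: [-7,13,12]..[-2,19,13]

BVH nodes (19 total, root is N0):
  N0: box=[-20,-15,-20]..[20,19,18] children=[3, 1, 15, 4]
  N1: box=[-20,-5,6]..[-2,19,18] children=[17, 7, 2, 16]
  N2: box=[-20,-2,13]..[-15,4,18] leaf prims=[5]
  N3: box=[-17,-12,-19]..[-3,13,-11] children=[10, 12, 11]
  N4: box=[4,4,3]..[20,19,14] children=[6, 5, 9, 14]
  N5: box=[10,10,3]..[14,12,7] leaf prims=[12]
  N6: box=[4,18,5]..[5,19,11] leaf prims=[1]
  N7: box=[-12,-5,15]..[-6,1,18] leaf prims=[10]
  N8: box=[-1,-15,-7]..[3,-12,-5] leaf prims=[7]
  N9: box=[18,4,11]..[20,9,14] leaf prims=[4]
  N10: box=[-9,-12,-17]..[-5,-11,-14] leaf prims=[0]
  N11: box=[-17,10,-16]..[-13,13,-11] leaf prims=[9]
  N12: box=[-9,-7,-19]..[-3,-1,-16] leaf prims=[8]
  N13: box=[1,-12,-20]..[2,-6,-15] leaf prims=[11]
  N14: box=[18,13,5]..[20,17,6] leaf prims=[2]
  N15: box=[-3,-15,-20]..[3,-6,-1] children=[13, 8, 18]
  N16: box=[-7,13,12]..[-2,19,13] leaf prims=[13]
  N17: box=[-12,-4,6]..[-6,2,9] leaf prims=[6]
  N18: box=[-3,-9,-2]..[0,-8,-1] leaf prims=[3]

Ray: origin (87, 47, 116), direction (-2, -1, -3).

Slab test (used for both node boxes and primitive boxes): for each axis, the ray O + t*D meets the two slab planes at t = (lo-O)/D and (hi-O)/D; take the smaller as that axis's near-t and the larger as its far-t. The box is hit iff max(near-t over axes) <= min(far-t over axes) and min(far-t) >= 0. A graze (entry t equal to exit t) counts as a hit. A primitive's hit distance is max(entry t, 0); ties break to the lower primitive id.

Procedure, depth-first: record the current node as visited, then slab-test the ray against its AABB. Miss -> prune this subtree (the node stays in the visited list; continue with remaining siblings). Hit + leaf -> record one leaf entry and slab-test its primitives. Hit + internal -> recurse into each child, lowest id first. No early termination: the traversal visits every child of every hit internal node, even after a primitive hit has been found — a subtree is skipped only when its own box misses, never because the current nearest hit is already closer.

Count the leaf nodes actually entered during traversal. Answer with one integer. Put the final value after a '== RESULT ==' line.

Traverse from the root:
N0 x:[67/2,107/2] y:[28,62] z:[98/3,136/3] -> hit [67/2,136/3], descend [1, 3, 4, 15]
  N1 x:[89/2,107/2] y:[28,52] z:[98/3,110/3] -> miss, prune
  N3 x:[45,52] y:[34,59] z:[127/3,45] -> hit [45,45], descend [10, 11, 12]
    N10 x:[46,48] y:[58,59] z:[130/3,133/3] -> miss, prune
    N11 x:[50,52] y:[34,37] z:[127/3,44] -> miss, prune
    N12 x:[45,48] y:[48,54] z:[44,45] -> miss, prune
  N4 x:[67/2,83/2] y:[28,43] z:[34,113/3] -> hit [34,113/3], descend [5, 6, 9, 14]
    N5 x:[73/2,77/2] y:[35,37] z:[109/3,113/3] -> hit [73/2,37] leaf, test {P12@t=73/2}
    N6 x:[41,83/2] y:[28,29] z:[35,37] -> miss, prune
    N9 x:[67/2,69/2] y:[38,43] z:[34,35] -> miss, prune
    N14 x:[67/2,69/2] y:[30,34] z:[110/3,37] -> miss, prune
  N15 x:[42,45] y:[53,62] z:[39,136/3] -> miss, prune

Summary -> nodes [0, 1, 3, 10, 11, 12, 4, 5, 6, 9, 14, 15]; box-tests=12; leaf-entries=1; first=P12

== RESULT ==
1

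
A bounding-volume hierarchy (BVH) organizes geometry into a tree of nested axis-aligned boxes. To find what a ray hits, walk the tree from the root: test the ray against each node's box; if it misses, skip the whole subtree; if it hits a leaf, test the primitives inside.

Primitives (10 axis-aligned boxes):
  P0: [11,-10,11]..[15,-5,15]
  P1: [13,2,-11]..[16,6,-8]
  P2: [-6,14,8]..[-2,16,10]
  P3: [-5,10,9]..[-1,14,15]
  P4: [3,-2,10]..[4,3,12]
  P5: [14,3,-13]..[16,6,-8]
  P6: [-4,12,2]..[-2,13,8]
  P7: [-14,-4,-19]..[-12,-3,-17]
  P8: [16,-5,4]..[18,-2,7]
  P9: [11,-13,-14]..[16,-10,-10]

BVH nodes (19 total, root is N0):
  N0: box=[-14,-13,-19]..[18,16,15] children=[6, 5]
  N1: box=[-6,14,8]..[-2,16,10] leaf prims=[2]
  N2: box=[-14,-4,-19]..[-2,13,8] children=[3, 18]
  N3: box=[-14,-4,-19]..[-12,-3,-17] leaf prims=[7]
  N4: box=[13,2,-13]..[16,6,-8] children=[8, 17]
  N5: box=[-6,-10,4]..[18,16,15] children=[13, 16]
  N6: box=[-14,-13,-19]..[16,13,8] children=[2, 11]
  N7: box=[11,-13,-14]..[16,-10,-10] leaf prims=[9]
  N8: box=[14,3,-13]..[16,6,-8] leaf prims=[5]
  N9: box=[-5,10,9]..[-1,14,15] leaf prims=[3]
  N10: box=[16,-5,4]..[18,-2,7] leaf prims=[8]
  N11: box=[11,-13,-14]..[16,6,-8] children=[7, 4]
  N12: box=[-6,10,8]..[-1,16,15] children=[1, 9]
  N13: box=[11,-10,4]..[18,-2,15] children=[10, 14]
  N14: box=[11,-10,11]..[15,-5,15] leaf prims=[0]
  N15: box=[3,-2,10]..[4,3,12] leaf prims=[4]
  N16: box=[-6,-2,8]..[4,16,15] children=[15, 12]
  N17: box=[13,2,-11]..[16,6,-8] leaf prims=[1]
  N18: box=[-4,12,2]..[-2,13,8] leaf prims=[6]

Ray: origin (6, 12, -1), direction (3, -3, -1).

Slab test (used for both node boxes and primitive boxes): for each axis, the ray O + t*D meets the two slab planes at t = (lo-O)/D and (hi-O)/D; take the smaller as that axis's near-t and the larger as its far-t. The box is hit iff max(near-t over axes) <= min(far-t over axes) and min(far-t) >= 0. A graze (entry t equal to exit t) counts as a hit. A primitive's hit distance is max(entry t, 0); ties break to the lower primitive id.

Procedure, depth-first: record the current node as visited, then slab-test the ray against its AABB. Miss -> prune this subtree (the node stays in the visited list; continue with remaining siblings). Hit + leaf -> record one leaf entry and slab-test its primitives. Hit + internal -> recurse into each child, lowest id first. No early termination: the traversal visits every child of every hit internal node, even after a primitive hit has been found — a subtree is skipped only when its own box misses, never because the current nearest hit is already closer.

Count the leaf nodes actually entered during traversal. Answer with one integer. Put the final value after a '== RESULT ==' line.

Walk:
N0 x:[-20/3,4] y:[-4/3,25/3] z:[-16,18] -> hit [-4/3,4], descend [5, 6]
  N5 x:[-4,4] y:[-4/3,22/3] z:[-16,-5] -> miss, prune
  N6 x:[-20/3,10/3] y:[-1/3,25/3] z:[-9,18] -> hit [-1/3,10/3], descend [2, 11]
    N2 x:[-20/3,-8/3] y:[-1/3,16/3] z:[-9,18] -> miss, prune
    N11 x:[5/3,10/3] y:[2,25/3] z:[7,13] -> miss, prune

5 AABB tests over nodes [0, 5, 6, 2, 11]; 0 leaves entered; closest miss.

== RESULT ==
0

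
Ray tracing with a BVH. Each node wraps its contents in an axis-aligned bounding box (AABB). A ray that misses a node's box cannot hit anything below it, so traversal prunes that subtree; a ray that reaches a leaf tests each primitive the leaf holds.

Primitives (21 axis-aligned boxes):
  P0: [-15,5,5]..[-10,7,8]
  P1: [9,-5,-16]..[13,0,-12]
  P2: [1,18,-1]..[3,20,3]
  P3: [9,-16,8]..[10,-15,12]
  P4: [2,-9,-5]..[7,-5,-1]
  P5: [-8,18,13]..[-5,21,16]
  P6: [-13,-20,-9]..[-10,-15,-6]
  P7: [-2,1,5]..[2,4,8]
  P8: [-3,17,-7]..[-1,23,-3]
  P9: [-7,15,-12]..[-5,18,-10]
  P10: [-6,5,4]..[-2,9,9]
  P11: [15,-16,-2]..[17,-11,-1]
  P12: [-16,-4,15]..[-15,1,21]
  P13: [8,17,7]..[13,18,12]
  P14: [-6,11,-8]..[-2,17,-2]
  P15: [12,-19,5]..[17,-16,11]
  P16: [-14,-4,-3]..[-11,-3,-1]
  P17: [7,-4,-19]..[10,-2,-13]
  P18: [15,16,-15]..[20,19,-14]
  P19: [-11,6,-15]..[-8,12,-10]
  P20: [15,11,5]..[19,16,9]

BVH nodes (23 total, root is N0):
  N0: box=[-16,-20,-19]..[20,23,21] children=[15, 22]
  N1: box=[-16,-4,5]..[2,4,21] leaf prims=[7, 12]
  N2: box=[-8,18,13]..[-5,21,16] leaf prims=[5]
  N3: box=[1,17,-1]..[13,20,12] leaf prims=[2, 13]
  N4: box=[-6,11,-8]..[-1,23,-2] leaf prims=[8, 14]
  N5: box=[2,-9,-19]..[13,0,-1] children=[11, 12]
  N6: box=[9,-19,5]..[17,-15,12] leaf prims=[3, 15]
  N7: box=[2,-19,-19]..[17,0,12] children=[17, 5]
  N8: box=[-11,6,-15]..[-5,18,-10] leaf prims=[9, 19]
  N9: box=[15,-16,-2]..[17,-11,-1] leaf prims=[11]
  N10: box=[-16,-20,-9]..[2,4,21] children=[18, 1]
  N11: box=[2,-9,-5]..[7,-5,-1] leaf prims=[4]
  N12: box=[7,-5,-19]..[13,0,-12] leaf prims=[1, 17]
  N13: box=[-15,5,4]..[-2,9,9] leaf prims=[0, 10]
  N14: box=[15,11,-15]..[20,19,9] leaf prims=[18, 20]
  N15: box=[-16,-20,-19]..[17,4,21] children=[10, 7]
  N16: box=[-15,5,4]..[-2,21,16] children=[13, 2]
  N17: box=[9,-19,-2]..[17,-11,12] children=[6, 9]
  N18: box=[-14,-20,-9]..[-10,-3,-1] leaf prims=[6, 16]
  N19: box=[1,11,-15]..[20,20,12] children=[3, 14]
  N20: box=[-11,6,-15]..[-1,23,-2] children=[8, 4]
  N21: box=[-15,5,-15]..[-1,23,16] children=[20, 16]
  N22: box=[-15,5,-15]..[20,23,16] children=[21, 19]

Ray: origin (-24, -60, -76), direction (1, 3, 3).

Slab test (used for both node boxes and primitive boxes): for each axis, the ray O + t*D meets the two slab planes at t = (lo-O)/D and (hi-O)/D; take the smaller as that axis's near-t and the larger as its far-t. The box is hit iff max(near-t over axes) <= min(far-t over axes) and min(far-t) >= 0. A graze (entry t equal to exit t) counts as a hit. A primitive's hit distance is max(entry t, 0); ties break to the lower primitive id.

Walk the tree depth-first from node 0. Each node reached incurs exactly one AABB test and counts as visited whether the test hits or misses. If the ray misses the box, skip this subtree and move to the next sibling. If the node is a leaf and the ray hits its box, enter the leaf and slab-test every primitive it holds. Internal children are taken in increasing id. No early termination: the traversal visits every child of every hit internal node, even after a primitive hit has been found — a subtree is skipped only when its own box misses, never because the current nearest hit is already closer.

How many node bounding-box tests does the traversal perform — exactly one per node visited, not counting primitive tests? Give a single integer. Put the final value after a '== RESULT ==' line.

Traverse from the root:
N0 x:[8,44] y:[40/3,83/3] z:[19,97/3] -> hit [19,83/3], descend [15, 22]
  N15 x:[8,41] y:[40/3,64/3] z:[19,97/3] -> hit [19,64/3], descend [7, 10]
    N7 x:[26,41] y:[41/3,20] z:[19,88/3] -> miss, prune
    N10 x:[8,26] y:[40/3,64/3] z:[67/3,97/3] -> miss, prune
  N22 x:[9,44] y:[65/3,83/3] z:[61/3,92/3] -> hit [65/3,83/3], descend [19, 21]
    N19 x:[25,44] y:[71/3,80/3] z:[61/3,88/3] -> hit [25,80/3], descend [3, 14]
      N3 x:[25,37] y:[77/3,80/3] z:[25,88/3] -> hit [77/3,80/3] leaf, test {P2@t=26, P13(miss)}
      N14 x:[39,44] y:[71/3,79/3] z:[61/3,85/3] -> miss, prune
    N21 x:[9,23] y:[65/3,83/3] z:[61/3,92/3] -> hit [65/3,23], descend [16, 20]
      N16 x:[9,22] y:[65/3,27] z:[80/3,92/3] -> miss, prune
      N20 x:[13,23] y:[22,83/3] z:[61/3,74/3] -> hit [22,23], descend [4, 8]
        N4 x:[18,23] y:[71/3,83/3] z:[68/3,74/3] -> miss, prune
        N8 x:[13,19] y:[22,26] z:[61/3,22] -> miss, prune

order=[0, 15, 7, 10, 22, 19, 3, 14, 21, 16, 20, 4, 8]  |boxes|=13  |leaves|=1  hit=P2

== RESULT ==
13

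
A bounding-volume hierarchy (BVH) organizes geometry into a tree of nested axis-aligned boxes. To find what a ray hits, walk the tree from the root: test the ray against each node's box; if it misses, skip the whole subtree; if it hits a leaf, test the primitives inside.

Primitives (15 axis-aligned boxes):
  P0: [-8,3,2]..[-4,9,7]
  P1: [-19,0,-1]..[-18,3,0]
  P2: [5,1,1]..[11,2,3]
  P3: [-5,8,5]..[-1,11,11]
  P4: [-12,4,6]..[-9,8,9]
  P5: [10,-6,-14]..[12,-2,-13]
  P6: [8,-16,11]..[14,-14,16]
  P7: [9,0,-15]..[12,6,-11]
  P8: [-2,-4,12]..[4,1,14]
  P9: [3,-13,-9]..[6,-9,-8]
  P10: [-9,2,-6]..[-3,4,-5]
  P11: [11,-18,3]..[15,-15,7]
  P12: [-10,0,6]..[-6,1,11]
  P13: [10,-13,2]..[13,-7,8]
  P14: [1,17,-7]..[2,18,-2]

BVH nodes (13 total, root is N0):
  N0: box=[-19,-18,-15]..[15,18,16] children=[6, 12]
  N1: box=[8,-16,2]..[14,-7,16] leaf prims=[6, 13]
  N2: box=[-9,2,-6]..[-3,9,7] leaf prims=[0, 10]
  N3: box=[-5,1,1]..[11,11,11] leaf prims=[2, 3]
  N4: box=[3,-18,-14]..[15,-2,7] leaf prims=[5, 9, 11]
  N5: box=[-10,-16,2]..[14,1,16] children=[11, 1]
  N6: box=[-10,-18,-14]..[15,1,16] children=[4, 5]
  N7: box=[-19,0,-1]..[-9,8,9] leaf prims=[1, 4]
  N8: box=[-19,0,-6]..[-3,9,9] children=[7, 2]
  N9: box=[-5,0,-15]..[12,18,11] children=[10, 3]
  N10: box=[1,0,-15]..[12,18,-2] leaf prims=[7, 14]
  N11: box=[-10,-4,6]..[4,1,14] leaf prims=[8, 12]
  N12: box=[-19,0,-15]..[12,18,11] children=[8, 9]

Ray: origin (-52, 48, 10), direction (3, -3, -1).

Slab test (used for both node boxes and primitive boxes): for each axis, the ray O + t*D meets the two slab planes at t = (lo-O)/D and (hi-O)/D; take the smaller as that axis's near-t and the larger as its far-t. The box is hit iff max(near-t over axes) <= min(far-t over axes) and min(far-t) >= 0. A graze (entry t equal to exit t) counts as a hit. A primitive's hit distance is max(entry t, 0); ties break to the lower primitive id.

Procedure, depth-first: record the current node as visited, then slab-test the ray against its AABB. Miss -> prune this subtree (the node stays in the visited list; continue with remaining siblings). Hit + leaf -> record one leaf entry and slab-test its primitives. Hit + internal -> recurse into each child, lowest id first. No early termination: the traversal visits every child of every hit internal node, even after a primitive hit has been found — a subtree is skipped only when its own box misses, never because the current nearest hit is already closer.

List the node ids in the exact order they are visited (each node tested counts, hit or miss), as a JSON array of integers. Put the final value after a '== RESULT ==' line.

Walk:
N0 x:[11,67/3] y:[10,22] z:[-6,25] -> hit [11,22], descend [6, 12]
  N6 x:[14,67/3] y:[47/3,22] z:[-6,24] -> hit [47/3,22], descend [4, 5]
    N4 x:[55/3,67/3] y:[50/3,22] z:[3,24] -> hit [55/3,22] leaf, test {P5(miss), P9@t=19, P11(miss)}
    N5 x:[14,22] y:[47/3,64/3] z:[-6,8] -> miss, prune
  N12 x:[11,64/3] y:[10,16] z:[-1,25] -> hit [11,16], descend [8, 9]
    N8 x:[11,49/3] y:[13,16] z:[1,16] -> hit [13,16], descend [2, 7]
      N2 x:[43/3,49/3] y:[13,46/3] z:[3,16] -> hit [43/3,46/3] leaf, test {P0(miss), P10@t=15}
      N7 x:[11,43/3] y:[40/3,16] z:[1,11] -> miss, prune
    N9 x:[47/3,64/3] y:[10,16] z:[-1,25] -> hit [47/3,16], descend [3, 10]
      N3 x:[47/3,21] y:[37/3,47/3] z:[-1,9] -> miss, prune
      N10 x:[53/3,64/3] y:[10,16] z:[12,25] -> miss, prune

Summary -> nodes [0, 6, 4, 5, 12, 8, 2, 7, 9, 3, 10]; box-tests=11; leaf-entries=2; first=P10

== RESULT ==
[0, 6, 4, 5, 12, 8, 2, 7, 9, 3, 10]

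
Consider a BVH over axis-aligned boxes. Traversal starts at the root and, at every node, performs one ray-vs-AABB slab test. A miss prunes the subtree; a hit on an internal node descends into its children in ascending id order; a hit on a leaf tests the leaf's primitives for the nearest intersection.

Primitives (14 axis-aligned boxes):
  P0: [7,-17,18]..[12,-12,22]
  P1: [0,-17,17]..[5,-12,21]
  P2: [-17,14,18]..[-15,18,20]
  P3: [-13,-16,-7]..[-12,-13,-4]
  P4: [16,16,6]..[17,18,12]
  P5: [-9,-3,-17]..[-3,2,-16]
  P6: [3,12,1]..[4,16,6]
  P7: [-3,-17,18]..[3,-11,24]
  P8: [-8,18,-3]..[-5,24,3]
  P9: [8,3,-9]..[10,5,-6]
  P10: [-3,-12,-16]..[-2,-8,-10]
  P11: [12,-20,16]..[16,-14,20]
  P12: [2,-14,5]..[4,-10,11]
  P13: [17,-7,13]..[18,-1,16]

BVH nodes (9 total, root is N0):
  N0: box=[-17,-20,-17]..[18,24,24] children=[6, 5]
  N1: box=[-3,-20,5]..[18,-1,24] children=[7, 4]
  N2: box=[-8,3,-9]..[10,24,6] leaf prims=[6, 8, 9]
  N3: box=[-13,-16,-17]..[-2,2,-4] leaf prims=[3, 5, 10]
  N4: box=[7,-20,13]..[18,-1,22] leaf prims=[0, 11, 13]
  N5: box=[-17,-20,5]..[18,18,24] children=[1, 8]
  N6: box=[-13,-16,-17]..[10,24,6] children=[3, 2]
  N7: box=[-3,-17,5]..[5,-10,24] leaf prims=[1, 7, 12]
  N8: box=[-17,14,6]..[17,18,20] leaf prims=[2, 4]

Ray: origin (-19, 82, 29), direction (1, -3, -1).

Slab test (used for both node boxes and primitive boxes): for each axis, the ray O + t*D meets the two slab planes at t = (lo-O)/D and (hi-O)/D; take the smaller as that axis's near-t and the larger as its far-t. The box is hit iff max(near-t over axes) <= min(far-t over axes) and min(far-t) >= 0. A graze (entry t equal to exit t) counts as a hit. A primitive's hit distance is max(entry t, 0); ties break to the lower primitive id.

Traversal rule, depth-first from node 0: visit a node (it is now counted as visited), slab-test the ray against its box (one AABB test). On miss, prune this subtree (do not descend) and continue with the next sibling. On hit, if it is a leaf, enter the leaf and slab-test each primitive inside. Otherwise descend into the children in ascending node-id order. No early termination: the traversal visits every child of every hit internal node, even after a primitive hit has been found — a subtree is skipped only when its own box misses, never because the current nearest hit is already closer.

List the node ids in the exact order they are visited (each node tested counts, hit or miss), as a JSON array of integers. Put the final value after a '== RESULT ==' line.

Trace the traversal:
N0 x:[2,37] y:[58/3,34] z:[5,46] -> hit [58/3,34], descend [5, 6]
  N5 x:[2,37] y:[64/3,34] z:[5,24] -> hit [64/3,24], descend [1, 8]
    N1 x:[16,37] y:[83/3,34] z:[5,24] -> miss, prune
    N8 x:[2,36] y:[64/3,68/3] z:[9,23] -> hit [64/3,68/3] leaf, test {P2(miss), P4(miss)}
  N6 x:[6,29] y:[58/3,98/3] z:[23,46] -> hit [23,29], descend [2, 3]
    N2 x:[11,29] y:[58/3,79/3] z:[23,38] -> hit [23,79/3] leaf, test {P6@t=23, P8(miss), P9(miss)}
    N3 x:[6,17] y:[80/3,98/3] z:[33,46] -> miss, prune

Visited [0, 5, 1, 8, 6, 2, 3]. Tests: 7 box, 2 leaf. Nearest: P6.

== RESULT ==
[0, 5, 1, 8, 6, 2, 3]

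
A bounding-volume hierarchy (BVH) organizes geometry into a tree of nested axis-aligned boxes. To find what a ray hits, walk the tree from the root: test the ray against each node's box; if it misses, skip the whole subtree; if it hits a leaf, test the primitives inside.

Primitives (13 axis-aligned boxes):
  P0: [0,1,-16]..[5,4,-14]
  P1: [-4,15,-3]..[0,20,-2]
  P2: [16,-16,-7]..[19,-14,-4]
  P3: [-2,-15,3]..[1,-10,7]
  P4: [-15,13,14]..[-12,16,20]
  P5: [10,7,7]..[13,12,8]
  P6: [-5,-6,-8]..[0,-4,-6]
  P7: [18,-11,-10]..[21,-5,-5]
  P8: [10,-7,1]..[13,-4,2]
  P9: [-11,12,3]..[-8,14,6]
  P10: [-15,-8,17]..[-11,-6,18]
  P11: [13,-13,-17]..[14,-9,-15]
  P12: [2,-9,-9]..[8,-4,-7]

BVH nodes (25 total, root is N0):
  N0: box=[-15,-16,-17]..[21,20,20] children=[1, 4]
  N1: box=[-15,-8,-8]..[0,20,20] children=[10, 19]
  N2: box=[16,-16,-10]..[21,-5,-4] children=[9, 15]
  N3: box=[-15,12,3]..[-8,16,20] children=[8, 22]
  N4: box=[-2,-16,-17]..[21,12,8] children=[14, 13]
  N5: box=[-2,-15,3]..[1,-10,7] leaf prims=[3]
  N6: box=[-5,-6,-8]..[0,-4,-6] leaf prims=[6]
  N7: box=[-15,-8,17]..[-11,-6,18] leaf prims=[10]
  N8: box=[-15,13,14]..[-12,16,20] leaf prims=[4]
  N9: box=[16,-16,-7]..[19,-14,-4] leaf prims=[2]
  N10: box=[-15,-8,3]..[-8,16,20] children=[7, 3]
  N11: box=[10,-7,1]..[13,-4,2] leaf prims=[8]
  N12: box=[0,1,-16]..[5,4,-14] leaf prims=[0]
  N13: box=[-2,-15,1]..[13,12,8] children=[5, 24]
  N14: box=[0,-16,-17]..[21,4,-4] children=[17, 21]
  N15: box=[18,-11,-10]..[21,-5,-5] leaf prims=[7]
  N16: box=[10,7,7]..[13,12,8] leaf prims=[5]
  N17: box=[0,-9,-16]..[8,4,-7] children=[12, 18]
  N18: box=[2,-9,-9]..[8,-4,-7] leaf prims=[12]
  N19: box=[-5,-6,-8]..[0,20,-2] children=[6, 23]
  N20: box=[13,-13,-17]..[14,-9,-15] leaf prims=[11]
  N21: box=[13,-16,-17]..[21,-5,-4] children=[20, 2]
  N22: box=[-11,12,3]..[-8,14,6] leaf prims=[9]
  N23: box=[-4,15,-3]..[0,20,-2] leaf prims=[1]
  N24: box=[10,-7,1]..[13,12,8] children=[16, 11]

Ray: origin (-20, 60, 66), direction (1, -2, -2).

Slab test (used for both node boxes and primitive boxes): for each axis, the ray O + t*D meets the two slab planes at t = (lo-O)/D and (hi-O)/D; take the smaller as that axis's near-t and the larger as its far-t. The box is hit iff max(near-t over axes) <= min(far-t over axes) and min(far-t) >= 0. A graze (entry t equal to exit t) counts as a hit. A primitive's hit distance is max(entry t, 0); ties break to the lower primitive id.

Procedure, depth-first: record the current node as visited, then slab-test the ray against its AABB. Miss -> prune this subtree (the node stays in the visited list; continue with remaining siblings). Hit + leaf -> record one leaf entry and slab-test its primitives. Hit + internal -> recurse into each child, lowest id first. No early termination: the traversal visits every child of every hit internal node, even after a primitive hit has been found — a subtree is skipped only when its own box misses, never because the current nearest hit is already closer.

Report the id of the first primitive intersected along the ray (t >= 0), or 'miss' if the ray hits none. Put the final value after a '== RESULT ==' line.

Trace the traversal:
N0 x:[5,41] y:[20,38] z:[23,83/2] -> hit [23,38], descend [1, 4]
  N1 x:[5,20] y:[20,34] z:[23,37] -> miss, prune
  N4 x:[18,41] y:[24,38] z:[29,83/2] -> hit [29,38], descend [13, 14]
    N13 x:[18,33] y:[24,75/2] z:[29,65/2] -> hit [29,65/2], descend [5, 24]
      N5 x:[18,21] y:[35,75/2] z:[59/2,63/2] -> miss, prune
      N24 x:[30,33] y:[24,67/2] z:[29,65/2] -> hit [30,65/2], descend [11, 16]
        N11 x:[30,33] y:[32,67/2] z:[32,65/2] -> hit [32,65/2] leaf, test {P8@t=32}
        N16 x:[30,33] y:[24,53/2] z:[29,59/2] -> miss, prune
    N14 x:[20,41] y:[28,38] z:[35,83/2] -> hit [35,38], descend [17, 21]
      N17 x:[20,28] y:[28,69/2] z:[73/2,41] -> miss, prune
      N21 x:[33,41] y:[65/2,38] z:[35,83/2] -> hit [35,38], descend [2, 20]
        N2 x:[36,41] y:[65/2,38] z:[35,38] -> hit [36,38], descend [9, 15]
          N9 x:[36,39] y:[37,38] z:[35,73/2] -> miss, prune
          N15 x:[38,41] y:[65/2,71/2] z:[71/2,38] -> miss, prune
        N20 x:[33,34] y:[69/2,73/2] z:[81/2,83/2] -> miss, prune

Summary -> nodes [0, 1, 4, 13, 5, 24, 11, 16, 14, 17, 21, 2, 9, 15, 20]; box-tests=15; leaf-entries=1; first=P8

== RESULT ==
8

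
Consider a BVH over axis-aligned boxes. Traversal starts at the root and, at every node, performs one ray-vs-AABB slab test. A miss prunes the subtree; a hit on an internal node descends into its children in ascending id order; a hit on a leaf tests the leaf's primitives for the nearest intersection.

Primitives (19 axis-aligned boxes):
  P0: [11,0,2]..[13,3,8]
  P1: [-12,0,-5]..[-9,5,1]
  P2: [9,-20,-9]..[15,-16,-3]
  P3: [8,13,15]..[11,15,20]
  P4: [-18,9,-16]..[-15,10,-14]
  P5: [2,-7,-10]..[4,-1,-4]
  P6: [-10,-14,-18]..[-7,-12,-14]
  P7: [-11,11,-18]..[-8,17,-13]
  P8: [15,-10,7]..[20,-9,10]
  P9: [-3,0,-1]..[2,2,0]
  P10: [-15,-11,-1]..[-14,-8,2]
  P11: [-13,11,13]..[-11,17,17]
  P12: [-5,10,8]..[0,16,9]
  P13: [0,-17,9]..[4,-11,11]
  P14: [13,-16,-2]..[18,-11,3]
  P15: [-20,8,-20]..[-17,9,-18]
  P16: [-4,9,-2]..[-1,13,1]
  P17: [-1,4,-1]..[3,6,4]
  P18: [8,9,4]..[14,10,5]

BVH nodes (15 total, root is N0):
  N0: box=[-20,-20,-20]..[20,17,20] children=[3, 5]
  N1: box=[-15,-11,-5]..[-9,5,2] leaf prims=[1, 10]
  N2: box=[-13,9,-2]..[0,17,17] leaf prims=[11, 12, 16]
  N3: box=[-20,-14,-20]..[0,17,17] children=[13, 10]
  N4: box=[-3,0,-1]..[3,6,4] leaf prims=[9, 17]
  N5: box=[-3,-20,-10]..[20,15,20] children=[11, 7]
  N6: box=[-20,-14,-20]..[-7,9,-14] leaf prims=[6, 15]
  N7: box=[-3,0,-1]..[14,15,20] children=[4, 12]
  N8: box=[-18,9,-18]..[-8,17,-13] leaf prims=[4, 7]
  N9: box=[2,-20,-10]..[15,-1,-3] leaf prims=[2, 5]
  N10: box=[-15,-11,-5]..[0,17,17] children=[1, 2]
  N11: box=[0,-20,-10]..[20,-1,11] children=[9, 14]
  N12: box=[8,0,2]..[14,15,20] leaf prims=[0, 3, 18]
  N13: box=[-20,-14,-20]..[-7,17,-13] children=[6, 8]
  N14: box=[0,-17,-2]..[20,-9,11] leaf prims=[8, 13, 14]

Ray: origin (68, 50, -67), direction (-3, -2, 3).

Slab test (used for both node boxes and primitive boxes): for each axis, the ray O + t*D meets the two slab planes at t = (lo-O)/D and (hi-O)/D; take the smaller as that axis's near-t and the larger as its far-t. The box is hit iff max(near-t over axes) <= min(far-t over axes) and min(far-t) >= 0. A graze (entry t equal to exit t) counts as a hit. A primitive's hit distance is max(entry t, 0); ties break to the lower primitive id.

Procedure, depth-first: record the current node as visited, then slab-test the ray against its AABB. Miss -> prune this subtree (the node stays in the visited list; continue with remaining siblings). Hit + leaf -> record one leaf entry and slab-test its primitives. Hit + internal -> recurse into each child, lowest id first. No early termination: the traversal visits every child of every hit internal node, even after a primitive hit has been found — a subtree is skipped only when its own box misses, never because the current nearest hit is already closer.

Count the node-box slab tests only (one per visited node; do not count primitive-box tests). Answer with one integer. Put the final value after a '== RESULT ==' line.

Traverse from the root:
N0 x:[16,88/3] y:[33/2,35] z:[47/3,29] -> hit [33/2,29], descend [3, 5]
  N3 x:[68/3,88/3] y:[33/2,32] z:[47/3,28] -> hit [68/3,28], descend [10, 13]
    N10 x:[68/3,83/3] y:[33/2,61/2] z:[62/3,28] -> hit [68/3,83/3], descend [1, 2]
      N1 x:[77/3,83/3] y:[45/2,61/2] z:[62/3,23] -> miss, prune
      N2 x:[68/3,27] y:[33/2,41/2] z:[65/3,28] -> miss, prune
    N13 x:[25,88/3] y:[33/2,32] z:[47/3,18] -> miss, prune
  N5 x:[16,71/3] y:[35/2,35] z:[19,29] -> hit [19,71/3], descend [7, 11]
    N7 x:[18,71/3] y:[35/2,25] z:[22,29] -> hit [22,71/3], descend [4, 12]
      N4 x:[65/3,71/3] y:[22,25] z:[22,71/3] -> hit [22,71/3] leaf, test {P9(miss), P17@t=22}
      N12 x:[18,20] y:[35/2,25] z:[23,29] -> miss, prune
    N11 x:[16,68/3] y:[51/2,35] z:[19,26] -> miss, prune

Summary -> nodes [0, 3, 10, 1, 2, 13, 5, 7, 4, 12, 11]; box-tests=11; leaf-entries=1; first=P17

== RESULT ==
11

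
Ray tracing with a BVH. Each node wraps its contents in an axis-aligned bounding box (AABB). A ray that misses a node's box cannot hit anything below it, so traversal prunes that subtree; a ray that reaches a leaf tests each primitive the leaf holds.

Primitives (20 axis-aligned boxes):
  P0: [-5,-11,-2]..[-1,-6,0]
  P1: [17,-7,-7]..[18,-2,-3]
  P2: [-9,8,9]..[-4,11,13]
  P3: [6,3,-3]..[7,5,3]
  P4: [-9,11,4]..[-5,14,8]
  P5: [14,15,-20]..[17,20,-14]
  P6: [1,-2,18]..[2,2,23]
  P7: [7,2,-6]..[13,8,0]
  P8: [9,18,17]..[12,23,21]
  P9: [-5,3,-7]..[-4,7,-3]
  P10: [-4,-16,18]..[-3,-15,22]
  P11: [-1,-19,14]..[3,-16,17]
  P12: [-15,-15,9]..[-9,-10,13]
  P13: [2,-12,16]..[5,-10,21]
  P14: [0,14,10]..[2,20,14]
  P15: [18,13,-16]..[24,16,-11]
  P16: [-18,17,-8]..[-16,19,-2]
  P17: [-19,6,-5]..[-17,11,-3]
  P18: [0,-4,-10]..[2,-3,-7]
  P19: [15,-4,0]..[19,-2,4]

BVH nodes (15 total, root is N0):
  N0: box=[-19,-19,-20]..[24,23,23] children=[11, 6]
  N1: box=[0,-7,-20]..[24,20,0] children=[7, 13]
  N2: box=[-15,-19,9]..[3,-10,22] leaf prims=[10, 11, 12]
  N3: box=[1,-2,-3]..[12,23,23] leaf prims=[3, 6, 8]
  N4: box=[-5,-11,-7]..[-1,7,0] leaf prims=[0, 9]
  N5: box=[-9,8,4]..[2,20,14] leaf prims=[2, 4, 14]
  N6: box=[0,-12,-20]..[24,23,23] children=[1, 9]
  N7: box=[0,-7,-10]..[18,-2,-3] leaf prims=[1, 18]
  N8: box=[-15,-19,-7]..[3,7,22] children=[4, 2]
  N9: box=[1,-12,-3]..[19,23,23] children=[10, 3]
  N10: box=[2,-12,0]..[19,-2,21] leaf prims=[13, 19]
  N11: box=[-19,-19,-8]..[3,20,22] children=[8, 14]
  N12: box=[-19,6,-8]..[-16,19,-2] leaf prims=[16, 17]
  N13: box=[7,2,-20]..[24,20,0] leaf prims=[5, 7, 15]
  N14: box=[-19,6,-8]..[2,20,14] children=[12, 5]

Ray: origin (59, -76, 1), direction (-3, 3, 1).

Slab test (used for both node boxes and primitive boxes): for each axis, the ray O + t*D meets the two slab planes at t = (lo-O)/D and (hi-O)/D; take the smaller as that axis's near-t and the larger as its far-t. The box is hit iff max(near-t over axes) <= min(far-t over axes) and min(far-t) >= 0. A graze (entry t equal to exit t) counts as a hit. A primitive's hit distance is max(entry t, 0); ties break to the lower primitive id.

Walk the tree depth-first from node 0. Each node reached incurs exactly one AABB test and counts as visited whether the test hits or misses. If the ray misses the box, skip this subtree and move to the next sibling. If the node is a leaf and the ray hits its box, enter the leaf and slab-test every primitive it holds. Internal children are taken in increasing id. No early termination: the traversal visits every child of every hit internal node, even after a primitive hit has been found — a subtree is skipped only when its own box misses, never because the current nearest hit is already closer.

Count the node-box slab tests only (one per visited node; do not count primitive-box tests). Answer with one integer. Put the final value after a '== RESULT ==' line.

Walk:
N0 x:[35/3,26] y:[19,33] z:[-21,22] -> hit [19,22], descend [6, 11]
  N6 x:[35/3,59/3] y:[64/3,33] z:[-21,22] -> miss, prune
  N11 x:[56/3,26] y:[19,32] z:[-9,21] -> hit [19,21], descend [8, 14]
    N8 x:[56/3,74/3] y:[19,83/3] z:[-8,21] -> hit [19,21], descend [2, 4]
      N2 x:[56/3,74/3] y:[19,22] z:[8,21] -> hit [19,21] leaf, test {P10(miss), P11(miss), P12(miss)}
      N4 x:[20,64/3] y:[65/3,83/3] z:[-8,-1] -> miss, prune
    N14 x:[19,26] y:[82/3,32] z:[-9,13] -> miss, prune

Visited [0, 6, 11, 8, 2, 4, 14]. Tests: 7 box, 1 leaf. Nearest: miss.

== RESULT ==
7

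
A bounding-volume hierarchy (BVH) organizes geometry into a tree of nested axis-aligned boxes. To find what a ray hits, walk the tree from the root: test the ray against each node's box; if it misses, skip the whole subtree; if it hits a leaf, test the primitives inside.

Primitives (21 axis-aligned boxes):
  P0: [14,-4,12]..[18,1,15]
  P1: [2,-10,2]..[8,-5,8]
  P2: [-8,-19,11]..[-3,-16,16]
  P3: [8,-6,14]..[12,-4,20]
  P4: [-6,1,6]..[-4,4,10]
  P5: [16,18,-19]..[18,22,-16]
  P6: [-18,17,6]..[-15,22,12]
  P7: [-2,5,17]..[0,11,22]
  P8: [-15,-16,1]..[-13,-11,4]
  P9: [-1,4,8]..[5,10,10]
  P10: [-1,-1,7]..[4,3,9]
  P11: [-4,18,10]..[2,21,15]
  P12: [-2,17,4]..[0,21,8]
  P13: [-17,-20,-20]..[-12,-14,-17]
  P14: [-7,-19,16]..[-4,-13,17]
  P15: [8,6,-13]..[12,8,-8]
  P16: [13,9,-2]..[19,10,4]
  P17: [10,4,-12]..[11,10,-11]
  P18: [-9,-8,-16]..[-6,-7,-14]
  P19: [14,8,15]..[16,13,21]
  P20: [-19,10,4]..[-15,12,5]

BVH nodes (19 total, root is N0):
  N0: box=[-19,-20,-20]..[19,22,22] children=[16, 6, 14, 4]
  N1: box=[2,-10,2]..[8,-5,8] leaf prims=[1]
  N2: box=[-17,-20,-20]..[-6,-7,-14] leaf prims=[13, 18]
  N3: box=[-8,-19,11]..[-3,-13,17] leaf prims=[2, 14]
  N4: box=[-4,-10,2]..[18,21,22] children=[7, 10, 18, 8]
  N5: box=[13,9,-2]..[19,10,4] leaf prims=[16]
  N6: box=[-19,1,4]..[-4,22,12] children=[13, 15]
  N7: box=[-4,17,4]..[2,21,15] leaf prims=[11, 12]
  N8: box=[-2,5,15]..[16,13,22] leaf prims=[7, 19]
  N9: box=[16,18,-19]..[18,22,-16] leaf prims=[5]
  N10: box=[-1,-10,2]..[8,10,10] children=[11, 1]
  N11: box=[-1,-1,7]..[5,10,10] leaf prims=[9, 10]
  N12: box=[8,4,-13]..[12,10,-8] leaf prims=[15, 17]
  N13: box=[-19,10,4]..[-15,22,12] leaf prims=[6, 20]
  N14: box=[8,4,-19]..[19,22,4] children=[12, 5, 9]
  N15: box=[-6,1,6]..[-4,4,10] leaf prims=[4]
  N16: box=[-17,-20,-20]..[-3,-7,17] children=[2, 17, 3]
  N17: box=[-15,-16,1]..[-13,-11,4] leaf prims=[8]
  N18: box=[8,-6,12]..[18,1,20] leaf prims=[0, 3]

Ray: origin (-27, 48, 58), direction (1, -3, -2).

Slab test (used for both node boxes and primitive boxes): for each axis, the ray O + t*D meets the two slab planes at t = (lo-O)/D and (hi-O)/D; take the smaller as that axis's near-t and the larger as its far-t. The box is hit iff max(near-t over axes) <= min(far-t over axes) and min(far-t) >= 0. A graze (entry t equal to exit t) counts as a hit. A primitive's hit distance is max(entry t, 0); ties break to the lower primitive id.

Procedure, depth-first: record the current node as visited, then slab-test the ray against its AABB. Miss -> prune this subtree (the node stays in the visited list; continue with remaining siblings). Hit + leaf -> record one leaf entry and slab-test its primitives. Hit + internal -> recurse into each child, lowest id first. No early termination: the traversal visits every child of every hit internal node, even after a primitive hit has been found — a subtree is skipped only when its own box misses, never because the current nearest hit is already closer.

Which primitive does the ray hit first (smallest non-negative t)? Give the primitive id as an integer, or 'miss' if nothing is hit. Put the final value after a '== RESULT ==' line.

Traverse from the root:
N0 x:[8,46] y:[26/3,68/3] z:[18,39] -> hit [18,68/3], descend [4, 6, 14, 16]
  N4 x:[23,45] y:[9,58/3] z:[18,28] -> miss, prune
  N6 x:[8,23] y:[26/3,47/3] z:[23,27] -> miss, prune
  N14 x:[35,46] y:[26/3,44/3] z:[27,77/2] -> miss, prune
  N16 x:[10,24] y:[55/3,68/3] z:[41/2,39] -> hit [41/2,68/3], descend [2, 3, 17]
    N2 x:[10,21] y:[55/3,68/3] z:[36,39] -> miss, prune
    N3 x:[19,24] y:[61/3,67/3] z:[41/2,47/2] -> hit [41/2,67/3] leaf, test {P2@t=64/3, P14@t=41/2}
    N17 x:[12,14] y:[59/3,64/3] z:[27,57/2] -> miss, prune

8 AABB tests over nodes [0, 4, 6, 14, 16, 2, 3, 17]; 1 leaf entered; closest P14.

== RESULT ==
14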